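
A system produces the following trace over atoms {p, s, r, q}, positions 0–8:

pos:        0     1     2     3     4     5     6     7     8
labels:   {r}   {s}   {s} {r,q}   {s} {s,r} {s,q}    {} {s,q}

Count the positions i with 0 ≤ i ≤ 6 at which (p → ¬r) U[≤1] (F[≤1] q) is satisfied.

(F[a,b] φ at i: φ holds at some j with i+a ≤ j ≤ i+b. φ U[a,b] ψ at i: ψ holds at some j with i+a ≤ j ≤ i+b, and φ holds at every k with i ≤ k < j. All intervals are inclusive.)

6

Evaluate at each i in [0,6]:
  i=0: ✗ (no rhs in [0,1])
  i=1: ✓ (rhs at j=2; lhs holds on [1,1])
  i=2: ✓ (rhs at j=2)
  i=3: ✓ (rhs at j=3)
  i=4: ✓ (rhs at j=5; lhs holds on [4,4])
  i=5: ✓ (rhs at j=5)
  i=6: ✓ (rhs at j=6)
Positions where it holds: {1, 2, 3, 4, 5, 6} → 6.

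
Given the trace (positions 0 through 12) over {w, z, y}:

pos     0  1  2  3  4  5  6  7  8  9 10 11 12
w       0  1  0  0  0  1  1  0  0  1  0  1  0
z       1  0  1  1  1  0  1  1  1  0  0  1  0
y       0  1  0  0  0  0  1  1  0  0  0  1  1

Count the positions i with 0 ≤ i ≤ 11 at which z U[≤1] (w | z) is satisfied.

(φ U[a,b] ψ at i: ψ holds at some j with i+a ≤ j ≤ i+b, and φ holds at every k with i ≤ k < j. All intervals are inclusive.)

11

Evaluate at each i in [0,11]:
  i=0: ✓ (rhs at j=0)
  i=1: ✓ (rhs at j=1)
  i=2: ✓ (rhs at j=2)
  i=3: ✓ (rhs at j=3)
  i=4: ✓ (rhs at j=4)
  i=5: ✓ (rhs at j=5)
  i=6: ✓ (rhs at j=6)
  i=7: ✓ (rhs at j=7)
  i=8: ✓ (rhs at j=8)
  i=9: ✓ (rhs at j=9)
  i=10: ✗ (lhs fails at k=10 before rhs at j=11)
  i=11: ✓ (rhs at j=11)
Positions where it holds: {0, 1, 2, 3, 4, 5, 6, 7, 8, 9, 11} → 11.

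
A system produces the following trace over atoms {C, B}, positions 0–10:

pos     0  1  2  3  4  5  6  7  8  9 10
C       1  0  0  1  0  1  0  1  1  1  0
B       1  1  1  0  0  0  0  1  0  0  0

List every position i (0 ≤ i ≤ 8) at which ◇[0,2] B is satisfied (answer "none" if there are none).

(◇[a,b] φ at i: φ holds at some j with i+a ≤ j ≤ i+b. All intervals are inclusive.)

Evaluate at each i in [0,8]:
  i=0: ✓ (witness j=0)
  i=1: ✓ (witness j=1)
  i=2: ✓ (witness j=2)
  i=3: ✗ (none in [3,5])
  i=4: ✗ (none in [4,6])
  i=5: ✓ (witness j=7)
  i=6: ✓ (witness j=7)
  i=7: ✓ (witness j=7)
  i=8: ✗ (none in [8,10])

0, 1, 2, 5, 6, 7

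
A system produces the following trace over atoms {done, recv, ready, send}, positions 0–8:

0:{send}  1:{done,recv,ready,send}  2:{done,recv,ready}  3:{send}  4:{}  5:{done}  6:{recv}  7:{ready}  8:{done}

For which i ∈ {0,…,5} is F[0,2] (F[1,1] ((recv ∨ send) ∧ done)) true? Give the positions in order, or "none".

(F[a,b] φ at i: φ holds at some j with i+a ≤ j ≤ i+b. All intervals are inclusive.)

Evaluate at each i in [0,5]:
  i=0: ✓ (witness j=0)
  i=1: ✓ (witness j=1)
  i=2: ✗ (none in [2,4])
  i=3: ✗ (none in [3,5])
  i=4: ✗ (none in [4,6])
  i=5: ✗ (none in [5,7])

0, 1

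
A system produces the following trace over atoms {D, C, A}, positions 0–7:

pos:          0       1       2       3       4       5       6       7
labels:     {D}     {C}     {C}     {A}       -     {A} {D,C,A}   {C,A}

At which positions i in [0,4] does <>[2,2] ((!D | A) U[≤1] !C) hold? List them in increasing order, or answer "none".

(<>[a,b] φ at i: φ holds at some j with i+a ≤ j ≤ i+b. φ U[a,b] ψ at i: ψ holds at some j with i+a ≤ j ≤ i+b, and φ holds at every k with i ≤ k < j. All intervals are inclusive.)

Evaluate at each i in [0,4]:
  i=0: ✓ (witness j=2)
  i=1: ✓ (witness j=3)
  i=2: ✓ (witness j=4)
  i=3: ✓ (witness j=5)
  i=4: ✗ (none in [6,6])

0, 1, 2, 3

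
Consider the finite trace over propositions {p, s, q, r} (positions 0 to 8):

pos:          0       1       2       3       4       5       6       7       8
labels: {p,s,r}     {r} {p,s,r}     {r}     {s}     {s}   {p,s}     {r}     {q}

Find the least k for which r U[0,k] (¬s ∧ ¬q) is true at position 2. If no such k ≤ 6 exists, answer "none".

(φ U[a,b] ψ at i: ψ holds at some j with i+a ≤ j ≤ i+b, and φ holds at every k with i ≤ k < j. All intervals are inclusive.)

Need earliest j ≥ 2 with (¬s ∧ ¬q), and r at every k in [2,j-1].
  j=2: rhs fails.
  j=3: rhs holds; lhs holds on [2,2]. k = 1.

1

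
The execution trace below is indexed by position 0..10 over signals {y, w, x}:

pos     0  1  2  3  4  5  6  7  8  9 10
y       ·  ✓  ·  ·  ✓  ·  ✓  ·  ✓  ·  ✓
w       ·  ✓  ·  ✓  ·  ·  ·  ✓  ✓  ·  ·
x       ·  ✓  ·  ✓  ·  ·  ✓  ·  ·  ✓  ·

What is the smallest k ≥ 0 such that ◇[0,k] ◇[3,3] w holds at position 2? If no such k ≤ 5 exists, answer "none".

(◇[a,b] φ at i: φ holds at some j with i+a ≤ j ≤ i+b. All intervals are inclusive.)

2

Scan j = 2,3,… for ◇[3,3] w:
  j=2: fails
  j=3: fails
  j=4: holds
First hit at j=4, so smallest k = 4-2 = 2.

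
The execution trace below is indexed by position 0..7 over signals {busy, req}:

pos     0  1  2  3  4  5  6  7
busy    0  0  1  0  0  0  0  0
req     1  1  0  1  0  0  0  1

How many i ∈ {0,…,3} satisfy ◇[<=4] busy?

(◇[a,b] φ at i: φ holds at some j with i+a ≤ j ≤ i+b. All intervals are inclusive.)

Evaluate at each i in [0,3]:
  i=0: ✓ (witness j=2)
  i=1: ✓ (witness j=2)
  i=2: ✓ (witness j=2)
  i=3: ✗ (none in [3,7])
Positions where it holds: {0, 1, 2} → 3.

3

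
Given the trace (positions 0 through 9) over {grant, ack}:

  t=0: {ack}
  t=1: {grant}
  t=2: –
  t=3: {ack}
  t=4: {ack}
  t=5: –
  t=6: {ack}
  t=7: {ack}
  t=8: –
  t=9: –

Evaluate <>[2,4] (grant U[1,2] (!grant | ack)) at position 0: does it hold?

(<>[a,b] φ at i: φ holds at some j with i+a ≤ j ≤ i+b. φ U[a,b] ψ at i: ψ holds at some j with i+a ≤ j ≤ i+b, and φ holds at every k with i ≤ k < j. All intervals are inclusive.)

Check (grant U[1,2] (!grant | ack)) at each j in [2,4]:
  j=2: fails
  j=3: fails
  j=4: fails
No position in the window satisfies it → formula fails.

Does not hold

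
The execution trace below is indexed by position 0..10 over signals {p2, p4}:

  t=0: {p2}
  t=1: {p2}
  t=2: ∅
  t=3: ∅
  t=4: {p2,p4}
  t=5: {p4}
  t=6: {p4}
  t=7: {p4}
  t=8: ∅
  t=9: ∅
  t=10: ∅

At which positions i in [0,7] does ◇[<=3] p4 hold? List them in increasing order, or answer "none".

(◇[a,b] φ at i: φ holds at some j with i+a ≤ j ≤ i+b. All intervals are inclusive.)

1, 2, 3, 4, 5, 6, 7

Evaluate at each i in [0,7]:
  i=0: ✗ (none in [0,3])
  i=1: ✓ (witness j=4)
  i=2: ✓ (witness j=4)
  i=3: ✓ (witness j=4)
  i=4: ✓ (witness j=4)
  i=5: ✓ (witness j=5)
  i=6: ✓ (witness j=6)
  i=7: ✓ (witness j=7)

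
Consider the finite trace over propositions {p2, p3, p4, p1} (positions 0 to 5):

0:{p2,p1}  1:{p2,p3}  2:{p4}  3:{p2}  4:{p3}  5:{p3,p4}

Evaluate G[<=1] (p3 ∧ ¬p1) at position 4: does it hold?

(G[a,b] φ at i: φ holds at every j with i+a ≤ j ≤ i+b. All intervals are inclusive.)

True

Check (p3 ∧ ¬p1) at every j in [4,5]:
  j=4: true
  j=5: true
All positions satisfy it → formula holds.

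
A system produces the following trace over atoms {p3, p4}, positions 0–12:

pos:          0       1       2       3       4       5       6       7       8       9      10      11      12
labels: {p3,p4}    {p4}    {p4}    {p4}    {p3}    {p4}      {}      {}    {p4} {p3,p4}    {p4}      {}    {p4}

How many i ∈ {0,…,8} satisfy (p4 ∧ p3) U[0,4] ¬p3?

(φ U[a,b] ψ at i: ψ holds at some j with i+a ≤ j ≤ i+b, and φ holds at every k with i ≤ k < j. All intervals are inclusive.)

8

Evaluate at each i in [0,8]:
  i=0: ✓ (rhs at j=1; lhs holds on [0,0])
  i=1: ✓ (rhs at j=1)
  i=2: ✓ (rhs at j=2)
  i=3: ✓ (rhs at j=3)
  i=4: ✗ (lhs fails at k=4 before rhs at j=5)
  i=5: ✓ (rhs at j=5)
  i=6: ✓ (rhs at j=6)
  i=7: ✓ (rhs at j=7)
  i=8: ✓ (rhs at j=8)
Positions where it holds: {0, 1, 2, 3, 5, 6, 7, 8} → 8.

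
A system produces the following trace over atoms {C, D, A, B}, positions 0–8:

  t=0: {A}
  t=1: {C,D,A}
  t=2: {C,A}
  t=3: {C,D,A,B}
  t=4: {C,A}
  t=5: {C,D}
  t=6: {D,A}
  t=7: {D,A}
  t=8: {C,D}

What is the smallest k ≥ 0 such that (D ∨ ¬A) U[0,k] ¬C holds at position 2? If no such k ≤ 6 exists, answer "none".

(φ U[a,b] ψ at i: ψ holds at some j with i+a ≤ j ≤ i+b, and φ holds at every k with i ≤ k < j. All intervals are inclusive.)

Need earliest j ≥ 2 with ¬C, and (D ∨ ¬A) at every k in [2,j-1].
  j=2: rhs fails.
  j=3: rhs fails.
  j=4: rhs fails.
  j=5: rhs fails.
  j=6: rhs holds but lhs fails at k=2.
  j=7: rhs holds but lhs fails at k=2.
  j=8: rhs fails.
No witness within the range → none.

none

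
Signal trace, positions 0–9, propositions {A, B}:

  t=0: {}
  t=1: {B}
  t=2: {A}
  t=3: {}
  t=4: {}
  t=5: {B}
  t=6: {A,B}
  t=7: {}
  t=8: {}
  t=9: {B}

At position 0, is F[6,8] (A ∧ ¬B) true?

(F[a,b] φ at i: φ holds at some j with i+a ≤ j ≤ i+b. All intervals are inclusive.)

Does not hold

Check (A ∧ ¬B) at each j in [6,8]:
  j=6: false
  j=7: false
  j=8: false
No position in the window satisfies it → formula fails.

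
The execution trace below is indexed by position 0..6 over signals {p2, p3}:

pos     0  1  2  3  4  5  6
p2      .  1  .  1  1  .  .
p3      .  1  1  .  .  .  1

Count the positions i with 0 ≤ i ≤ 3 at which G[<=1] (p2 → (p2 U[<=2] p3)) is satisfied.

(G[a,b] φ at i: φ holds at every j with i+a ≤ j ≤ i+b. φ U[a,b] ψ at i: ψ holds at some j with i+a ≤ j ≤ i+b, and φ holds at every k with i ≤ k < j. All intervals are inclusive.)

2

Evaluate at each i in [0,3]:
  i=0: ✓ (all of [0,1])
  i=1: ✓ (all of [1,2])
  i=2: ✗ (fails at j=3)
  i=3: ✗ (fails at j=3)
Positions where it holds: {0, 1} → 2.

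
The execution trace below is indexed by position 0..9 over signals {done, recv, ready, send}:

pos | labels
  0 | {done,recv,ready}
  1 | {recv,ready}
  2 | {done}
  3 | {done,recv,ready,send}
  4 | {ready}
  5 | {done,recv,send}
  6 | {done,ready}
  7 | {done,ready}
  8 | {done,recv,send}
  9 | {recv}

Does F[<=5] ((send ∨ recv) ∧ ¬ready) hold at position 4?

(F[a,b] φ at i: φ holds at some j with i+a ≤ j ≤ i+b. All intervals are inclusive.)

Yes

Check ((send ∨ recv) ∧ ¬ready) at each j in [4,9]:
  j=4: false
  j=5: true
  j=6: false
  j=7: false
  j=8: true
  j=9: true
Found at j=5 → formula holds.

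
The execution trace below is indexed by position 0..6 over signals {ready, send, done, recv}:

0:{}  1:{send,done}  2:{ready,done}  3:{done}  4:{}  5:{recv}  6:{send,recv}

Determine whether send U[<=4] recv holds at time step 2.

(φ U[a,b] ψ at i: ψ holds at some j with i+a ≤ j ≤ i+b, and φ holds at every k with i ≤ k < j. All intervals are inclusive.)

No

Need some j in [2,6] with recv, and send at every k in [2,j-1].
  j=2: recv false.
  j=3: recv false.
  j=4: recv false.
  j=5: recv holds, but send fails at k=2 → not this j.
  j=6: recv holds, but send fails at k=2 → not this j.
No j in the window works → until fails.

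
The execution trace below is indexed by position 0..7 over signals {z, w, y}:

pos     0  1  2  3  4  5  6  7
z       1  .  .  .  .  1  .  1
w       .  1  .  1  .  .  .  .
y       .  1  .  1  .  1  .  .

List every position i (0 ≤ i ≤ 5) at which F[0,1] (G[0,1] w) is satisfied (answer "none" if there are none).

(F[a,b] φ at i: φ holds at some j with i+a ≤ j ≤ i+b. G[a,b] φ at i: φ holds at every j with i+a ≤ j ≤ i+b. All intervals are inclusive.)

Evaluate at each i in [0,5]:
  i=0: ✗ (none in [0,1])
  i=1: ✗ (none in [1,2])
  i=2: ✗ (none in [2,3])
  i=3: ✗ (none in [3,4])
  i=4: ✗ (none in [4,5])
  i=5: ✗ (none in [5,6])

none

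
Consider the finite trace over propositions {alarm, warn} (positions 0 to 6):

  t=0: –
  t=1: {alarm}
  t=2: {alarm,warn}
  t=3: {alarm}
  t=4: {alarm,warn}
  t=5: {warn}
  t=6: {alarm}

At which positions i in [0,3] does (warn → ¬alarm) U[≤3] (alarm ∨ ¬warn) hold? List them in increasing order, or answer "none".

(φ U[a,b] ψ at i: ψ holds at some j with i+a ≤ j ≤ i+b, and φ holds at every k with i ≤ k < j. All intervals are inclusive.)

0, 1, 2, 3

Evaluate at each i in [0,3]:
  i=0: ✓ (rhs at j=0)
  i=1: ✓ (rhs at j=1)
  i=2: ✓ (rhs at j=2)
  i=3: ✓ (rhs at j=3)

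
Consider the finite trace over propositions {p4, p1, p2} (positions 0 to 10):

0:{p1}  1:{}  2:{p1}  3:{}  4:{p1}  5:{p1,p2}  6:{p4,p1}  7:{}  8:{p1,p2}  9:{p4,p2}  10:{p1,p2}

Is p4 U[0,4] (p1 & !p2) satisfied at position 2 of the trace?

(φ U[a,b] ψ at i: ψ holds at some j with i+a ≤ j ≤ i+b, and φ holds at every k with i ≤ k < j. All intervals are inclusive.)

True

Need some j in [2,6] with (p1 & !p2), and p4 at every k in [2,j-1].
  j=2: (p1 & !p2) holds; no prefix to check → satisfied.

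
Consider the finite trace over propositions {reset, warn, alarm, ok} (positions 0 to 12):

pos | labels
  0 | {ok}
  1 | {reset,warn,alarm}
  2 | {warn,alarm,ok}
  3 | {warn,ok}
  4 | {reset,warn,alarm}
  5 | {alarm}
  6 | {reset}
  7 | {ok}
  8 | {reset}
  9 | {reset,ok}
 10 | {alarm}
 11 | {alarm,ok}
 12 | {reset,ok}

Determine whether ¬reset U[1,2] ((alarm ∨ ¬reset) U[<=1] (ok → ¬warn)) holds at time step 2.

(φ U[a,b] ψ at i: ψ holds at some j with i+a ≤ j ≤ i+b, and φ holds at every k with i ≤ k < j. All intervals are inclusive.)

Holds

Need some j in [3,4] with ((alarm ∨ ¬reset) U[<=1] (ok → ¬warn)), and ¬reset at every k in [2,j-1].
  j=3: ((alarm ∨ ¬reset) U[<=1] (ok → ¬warn)) holds; ¬reset holds at every k in [2,2] → satisfied.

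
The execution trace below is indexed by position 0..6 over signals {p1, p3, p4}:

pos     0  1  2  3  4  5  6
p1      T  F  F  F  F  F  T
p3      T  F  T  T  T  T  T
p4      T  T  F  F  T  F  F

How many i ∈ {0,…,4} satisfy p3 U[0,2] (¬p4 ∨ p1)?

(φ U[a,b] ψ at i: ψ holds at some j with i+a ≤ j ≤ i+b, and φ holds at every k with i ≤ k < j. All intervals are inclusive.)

4

Evaluate at each i in [0,4]:
  i=0: ✓ (rhs at j=0)
  i=1: ✗ (lhs fails at k=1 before rhs at j=2)
  i=2: ✓ (rhs at j=2)
  i=3: ✓ (rhs at j=3)
  i=4: ✓ (rhs at j=5; lhs holds on [4,4])
Positions where it holds: {0, 2, 3, 4} → 4.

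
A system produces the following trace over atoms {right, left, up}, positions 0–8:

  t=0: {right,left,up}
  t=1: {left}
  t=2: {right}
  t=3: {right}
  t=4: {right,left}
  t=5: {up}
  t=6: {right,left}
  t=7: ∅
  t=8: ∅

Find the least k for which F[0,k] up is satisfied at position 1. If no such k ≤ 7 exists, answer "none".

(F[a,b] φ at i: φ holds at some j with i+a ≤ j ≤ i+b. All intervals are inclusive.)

4

Scan j = 1,2,… for up:
  j=1: fails
  j=2: fails
  j=3: fails
  j=4: fails
  j=5: holds
First hit at j=5, so smallest k = 5-1 = 4.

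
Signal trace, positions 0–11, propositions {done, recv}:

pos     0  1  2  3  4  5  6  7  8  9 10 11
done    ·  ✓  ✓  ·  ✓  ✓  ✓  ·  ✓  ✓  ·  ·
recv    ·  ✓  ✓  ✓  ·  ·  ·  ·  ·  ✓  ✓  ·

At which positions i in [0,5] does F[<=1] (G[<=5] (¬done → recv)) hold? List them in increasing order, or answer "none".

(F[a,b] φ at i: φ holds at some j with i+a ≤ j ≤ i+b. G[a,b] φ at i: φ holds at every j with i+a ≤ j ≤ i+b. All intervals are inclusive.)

Evaluate at each i in [0,5]:
  i=0: ✓ (witness j=1)
  i=1: ✓ (witness j=1)
  i=2: ✗ (none in [2,3])
  i=3: ✗ (none in [3,4])
  i=4: ✗ (none in [4,5])
  i=5: ✗ (none in [5,6])

0, 1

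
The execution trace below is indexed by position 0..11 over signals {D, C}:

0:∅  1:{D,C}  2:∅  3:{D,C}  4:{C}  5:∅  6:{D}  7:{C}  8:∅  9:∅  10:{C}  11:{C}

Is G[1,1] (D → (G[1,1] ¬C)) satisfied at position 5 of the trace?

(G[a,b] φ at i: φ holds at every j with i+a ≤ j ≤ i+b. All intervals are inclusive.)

No

Check (D → (G[1,1] ¬C)) at every j in [6,6]:
  j=6: antecedent true; consequent fails at 7 → ✗
Fails at j=6 → formula fails.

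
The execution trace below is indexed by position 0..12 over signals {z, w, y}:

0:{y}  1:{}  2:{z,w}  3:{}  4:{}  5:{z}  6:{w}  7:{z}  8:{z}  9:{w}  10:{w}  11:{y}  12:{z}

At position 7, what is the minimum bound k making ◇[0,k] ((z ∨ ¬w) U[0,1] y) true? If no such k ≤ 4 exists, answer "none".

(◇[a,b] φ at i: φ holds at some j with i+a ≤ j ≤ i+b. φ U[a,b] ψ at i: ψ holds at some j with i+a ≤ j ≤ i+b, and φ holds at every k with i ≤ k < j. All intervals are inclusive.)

Scan j = 7,8,… for ((z ∨ ¬w) U[0,1] y):
  j=7: fails
  j=8: fails
  j=9: fails
  j=10: fails
  j=11: holds
First hit at j=11, so smallest k = 11-7 = 4.

4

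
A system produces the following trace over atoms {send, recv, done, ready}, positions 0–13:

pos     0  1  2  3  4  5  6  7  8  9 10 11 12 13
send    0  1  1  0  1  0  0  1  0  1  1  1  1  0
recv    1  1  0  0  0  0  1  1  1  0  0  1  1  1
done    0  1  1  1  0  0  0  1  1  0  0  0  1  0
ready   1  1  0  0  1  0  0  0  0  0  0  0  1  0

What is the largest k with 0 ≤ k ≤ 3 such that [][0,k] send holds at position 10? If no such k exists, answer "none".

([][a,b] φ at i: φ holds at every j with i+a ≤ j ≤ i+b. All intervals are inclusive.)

send must hold from j=10 onward; find where it first fails.
  j=10: holds
  j=11: holds
  j=12: holds
  j=13: fails
Holds on [10,12], so largest k = 2.

2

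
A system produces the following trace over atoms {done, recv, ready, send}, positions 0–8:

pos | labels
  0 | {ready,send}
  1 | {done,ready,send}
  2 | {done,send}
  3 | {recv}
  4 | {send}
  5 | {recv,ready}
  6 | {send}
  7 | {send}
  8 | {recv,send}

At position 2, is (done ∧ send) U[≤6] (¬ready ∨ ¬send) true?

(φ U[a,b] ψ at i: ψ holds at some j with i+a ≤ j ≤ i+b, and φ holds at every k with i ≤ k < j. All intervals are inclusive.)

Yes

Need some j in [2,8] with (¬ready ∨ ¬send), and (done ∧ send) at every k in [2,j-1].
  j=2: (¬ready ∨ ¬send) holds; no prefix to check → satisfied.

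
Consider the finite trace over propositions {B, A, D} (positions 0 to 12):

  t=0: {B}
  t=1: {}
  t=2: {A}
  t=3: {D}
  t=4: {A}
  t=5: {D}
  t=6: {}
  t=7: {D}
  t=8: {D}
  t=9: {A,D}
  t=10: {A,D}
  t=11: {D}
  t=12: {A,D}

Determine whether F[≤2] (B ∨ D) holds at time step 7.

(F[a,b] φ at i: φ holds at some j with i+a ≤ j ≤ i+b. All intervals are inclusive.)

Check (B ∨ D) at each j in [7,9]:
  j=7: true
  j=8: true
  j=9: true
Found at j=7 → formula holds.

True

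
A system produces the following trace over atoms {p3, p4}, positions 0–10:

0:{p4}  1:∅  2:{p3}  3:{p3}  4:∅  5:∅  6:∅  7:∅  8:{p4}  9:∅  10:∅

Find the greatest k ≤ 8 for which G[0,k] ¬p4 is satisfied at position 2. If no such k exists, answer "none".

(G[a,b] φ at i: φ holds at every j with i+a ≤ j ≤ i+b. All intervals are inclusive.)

¬p4 must hold from j=2 onward; find where it first fails.
  j=2: holds
  j=3: holds
  j=4: holds
  j=5: holds
  j=6: holds
  j=7: holds
  j=8: fails
Holds on [2,7], so largest k = 5.

5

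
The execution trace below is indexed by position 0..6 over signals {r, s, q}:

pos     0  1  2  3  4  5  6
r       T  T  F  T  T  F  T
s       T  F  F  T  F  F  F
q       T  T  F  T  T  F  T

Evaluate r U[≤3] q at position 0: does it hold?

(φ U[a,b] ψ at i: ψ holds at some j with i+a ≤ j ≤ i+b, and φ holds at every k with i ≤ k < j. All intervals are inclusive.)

Holds

Need some j in [0,3] with q, and r at every k in [0,j-1].
  j=0: q holds; no prefix to check → satisfied.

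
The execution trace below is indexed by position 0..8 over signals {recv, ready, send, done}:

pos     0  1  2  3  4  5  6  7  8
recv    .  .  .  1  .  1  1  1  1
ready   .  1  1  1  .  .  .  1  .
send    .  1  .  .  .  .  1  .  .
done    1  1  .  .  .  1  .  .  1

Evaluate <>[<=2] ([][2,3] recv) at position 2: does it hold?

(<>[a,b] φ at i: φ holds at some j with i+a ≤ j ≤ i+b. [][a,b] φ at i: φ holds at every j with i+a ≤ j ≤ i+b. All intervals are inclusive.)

Yes

Check [][2,3] recv at each j in [2,4]:
  j=2: fails at 4
  j=3: holds on [5,6]
  j=4: holds on [6,7]
Found at j=3 → formula holds.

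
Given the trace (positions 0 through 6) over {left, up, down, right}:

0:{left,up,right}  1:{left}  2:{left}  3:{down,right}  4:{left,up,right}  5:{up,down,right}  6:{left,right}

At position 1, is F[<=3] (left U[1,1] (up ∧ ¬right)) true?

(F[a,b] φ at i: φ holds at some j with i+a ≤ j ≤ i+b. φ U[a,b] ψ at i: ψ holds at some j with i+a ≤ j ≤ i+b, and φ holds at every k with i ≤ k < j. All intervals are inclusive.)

Does not hold

Check (left U[1,1] (up ∧ ¬right)) at each j in [1,4]:
  j=1: fails
  j=2: fails
  j=3: fails
  j=4: fails
No position in the window satisfies it → formula fails.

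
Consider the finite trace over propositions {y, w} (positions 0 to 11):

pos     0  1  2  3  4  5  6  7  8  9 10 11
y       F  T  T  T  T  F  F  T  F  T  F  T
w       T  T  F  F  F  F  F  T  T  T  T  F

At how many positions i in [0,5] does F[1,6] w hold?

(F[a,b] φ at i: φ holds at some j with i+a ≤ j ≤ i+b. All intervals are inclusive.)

6

Evaluate at each i in [0,5]:
  i=0: ✓ (witness j=1)
  i=1: ✓ (witness j=7)
  i=2: ✓ (witness j=7)
  i=3: ✓ (witness j=7)
  i=4: ✓ (witness j=7)
  i=5: ✓ (witness j=7)
Positions where it holds: {0, 1, 2, 3, 4, 5} → 6.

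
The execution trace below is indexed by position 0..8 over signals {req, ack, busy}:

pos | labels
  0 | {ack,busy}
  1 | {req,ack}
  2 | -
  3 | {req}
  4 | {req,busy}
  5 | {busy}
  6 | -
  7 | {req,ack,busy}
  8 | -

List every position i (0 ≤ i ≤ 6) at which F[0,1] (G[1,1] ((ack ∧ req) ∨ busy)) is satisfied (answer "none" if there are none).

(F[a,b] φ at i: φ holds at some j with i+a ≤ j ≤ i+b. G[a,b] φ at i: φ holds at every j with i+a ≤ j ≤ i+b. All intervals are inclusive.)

0, 2, 3, 4, 5, 6

Evaluate at each i in [0,6]:
  i=0: ✓ (witness j=0)
  i=1: ✗ (none in [1,2])
  i=2: ✓ (witness j=3)
  i=3: ✓ (witness j=3)
  i=4: ✓ (witness j=4)
  i=5: ✓ (witness j=6)
  i=6: ✓ (witness j=6)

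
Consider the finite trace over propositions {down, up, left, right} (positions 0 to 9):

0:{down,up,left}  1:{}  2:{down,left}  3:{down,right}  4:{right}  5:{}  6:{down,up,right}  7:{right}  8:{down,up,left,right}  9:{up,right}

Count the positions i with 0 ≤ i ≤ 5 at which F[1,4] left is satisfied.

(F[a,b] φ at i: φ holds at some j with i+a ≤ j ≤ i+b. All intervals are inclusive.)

4

Evaluate at each i in [0,5]:
  i=0: ✓ (witness j=2)
  i=1: ✓ (witness j=2)
  i=2: ✗ (none in [3,6])
  i=3: ✗ (none in [4,7])
  i=4: ✓ (witness j=8)
  i=5: ✓ (witness j=8)
Positions where it holds: {0, 1, 4, 5} → 4.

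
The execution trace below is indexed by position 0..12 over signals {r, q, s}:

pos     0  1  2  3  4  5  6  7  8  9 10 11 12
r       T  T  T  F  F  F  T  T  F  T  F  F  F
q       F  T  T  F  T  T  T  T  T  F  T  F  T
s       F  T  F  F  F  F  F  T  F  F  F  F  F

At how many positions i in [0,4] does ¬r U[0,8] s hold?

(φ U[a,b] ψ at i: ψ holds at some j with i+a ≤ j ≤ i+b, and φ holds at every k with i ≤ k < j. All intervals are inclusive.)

1

Evaluate at each i in [0,4]:
  i=0: ✗ (lhs fails at k=0 before rhs at j=1)
  i=1: ✓ (rhs at j=1)
  i=2: ✗ (lhs fails at k=2 before rhs at j=7)
  i=3: ✗ (lhs fails at k=6 before rhs at j=7)
  i=4: ✗ (lhs fails at k=6 before rhs at j=7)
Positions where it holds: {1} → 1.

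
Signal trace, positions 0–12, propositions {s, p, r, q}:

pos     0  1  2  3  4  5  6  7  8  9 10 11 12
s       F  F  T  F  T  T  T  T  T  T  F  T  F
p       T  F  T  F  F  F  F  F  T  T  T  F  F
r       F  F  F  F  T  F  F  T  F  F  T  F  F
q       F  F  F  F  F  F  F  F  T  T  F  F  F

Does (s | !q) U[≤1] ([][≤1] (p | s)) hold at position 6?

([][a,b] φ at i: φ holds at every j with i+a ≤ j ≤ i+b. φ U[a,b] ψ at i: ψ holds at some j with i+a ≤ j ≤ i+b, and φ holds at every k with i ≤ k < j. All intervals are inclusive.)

Need some j in [6,7] with [][≤1] (p | s), and (s | !q) at every k in [6,j-1].
  j=6: [][≤1] (p | s) holds; no prefix to check → satisfied.

True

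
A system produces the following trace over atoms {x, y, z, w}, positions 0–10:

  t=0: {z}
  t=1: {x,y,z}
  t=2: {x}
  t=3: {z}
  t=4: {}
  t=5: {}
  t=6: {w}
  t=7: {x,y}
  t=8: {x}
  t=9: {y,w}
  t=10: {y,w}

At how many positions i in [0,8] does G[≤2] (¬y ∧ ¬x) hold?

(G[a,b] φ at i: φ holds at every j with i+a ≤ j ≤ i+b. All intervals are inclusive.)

Evaluate at each i in [0,8]:
  i=0: ✗ (fails at j=1)
  i=1: ✗ (fails at j=1)
  i=2: ✗ (fails at j=2)
  i=3: ✓ (all of [3,5])
  i=4: ✓ (all of [4,6])
  i=5: ✗ (fails at j=7)
  i=6: ✗ (fails at j=7)
  i=7: ✗ (fails at j=7)
  i=8: ✗ (fails at j=8)
Positions where it holds: {3, 4} → 2.

2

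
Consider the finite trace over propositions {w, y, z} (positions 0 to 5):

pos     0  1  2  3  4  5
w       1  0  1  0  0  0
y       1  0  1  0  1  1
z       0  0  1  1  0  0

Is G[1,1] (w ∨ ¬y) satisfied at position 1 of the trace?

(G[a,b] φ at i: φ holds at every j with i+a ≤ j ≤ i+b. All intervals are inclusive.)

True

Check (w ∨ ¬y) at every j in [2,2]:
  j=2: true
All positions satisfy it → formula holds.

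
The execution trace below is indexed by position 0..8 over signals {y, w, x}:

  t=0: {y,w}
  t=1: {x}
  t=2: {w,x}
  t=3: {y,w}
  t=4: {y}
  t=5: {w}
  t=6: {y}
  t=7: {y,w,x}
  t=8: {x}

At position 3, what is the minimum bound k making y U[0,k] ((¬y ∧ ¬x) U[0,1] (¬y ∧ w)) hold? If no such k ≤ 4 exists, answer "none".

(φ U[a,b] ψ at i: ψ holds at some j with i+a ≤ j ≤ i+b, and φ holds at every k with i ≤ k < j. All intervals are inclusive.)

Need earliest j ≥ 3 with ((¬y ∧ ¬x) U[0,1] (¬y ∧ w)), and y at every k in [3,j-1].
  j=3: rhs fails.
  j=4: rhs fails.
  j=5: rhs holds; lhs holds on [3,4]. k = 2.

2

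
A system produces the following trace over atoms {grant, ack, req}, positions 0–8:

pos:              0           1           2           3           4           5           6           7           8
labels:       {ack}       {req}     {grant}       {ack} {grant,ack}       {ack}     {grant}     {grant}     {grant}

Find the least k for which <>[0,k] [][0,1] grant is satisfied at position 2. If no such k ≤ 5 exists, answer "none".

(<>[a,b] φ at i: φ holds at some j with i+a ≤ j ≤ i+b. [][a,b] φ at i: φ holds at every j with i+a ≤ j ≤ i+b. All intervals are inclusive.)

Scan j = 2,3,… for [][0,1] grant:
  j=2: fails
  j=3: fails
  j=4: fails
  j=5: fails
  j=6: holds
First hit at j=6, so smallest k = 6-2 = 4.

4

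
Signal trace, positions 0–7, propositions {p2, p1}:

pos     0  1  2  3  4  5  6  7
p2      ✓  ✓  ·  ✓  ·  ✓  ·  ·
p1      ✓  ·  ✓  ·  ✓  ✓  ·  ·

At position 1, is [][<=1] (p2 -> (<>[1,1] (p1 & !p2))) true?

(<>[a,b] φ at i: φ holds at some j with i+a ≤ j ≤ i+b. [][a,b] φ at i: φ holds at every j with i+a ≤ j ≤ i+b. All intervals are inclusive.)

Check (p2 -> (<>[1,1] (p1 & !p2))) at every j in [1,2]:
  j=1: antecedent true; consequent holds (witness at 2) → ✓
  j=2: antecedent false → ✓
All positions satisfy it → formula holds.

Holds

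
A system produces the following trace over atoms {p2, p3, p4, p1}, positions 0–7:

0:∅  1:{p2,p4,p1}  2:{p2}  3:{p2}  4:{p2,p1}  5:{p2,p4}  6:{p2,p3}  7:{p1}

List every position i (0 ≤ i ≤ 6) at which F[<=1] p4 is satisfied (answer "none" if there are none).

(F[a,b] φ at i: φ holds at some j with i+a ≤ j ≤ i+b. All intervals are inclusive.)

0, 1, 4, 5

Evaluate at each i in [0,6]:
  i=0: ✓ (witness j=1)
  i=1: ✓ (witness j=1)
  i=2: ✗ (none in [2,3])
  i=3: ✗ (none in [3,4])
  i=4: ✓ (witness j=5)
  i=5: ✓ (witness j=5)
  i=6: ✗ (none in [6,7])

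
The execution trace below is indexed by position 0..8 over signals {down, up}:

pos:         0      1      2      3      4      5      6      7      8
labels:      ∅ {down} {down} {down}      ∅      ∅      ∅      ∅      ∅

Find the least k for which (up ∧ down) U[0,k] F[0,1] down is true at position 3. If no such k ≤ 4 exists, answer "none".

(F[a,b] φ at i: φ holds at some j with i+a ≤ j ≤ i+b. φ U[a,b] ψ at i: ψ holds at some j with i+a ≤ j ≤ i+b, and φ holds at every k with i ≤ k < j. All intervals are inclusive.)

Need earliest j ≥ 3 with F[0,1] down, and (up ∧ down) at every k in [3,j-1].
  j=3: rhs holds (empty prefix). k = 0.

0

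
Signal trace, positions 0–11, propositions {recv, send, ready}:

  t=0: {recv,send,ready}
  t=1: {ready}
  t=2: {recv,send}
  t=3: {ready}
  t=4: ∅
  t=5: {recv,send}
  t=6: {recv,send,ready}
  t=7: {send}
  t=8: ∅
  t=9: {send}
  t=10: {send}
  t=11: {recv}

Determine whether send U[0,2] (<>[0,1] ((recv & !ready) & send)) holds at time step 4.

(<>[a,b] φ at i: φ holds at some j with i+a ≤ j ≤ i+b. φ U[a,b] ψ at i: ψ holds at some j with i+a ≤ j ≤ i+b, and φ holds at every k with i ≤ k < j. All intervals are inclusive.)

Need some j in [4,6] with <>[0,1] ((recv & !ready) & send), and send at every k in [4,j-1].
  j=4: <>[0,1] ((recv & !ready) & send) holds; no prefix to check → satisfied.

Yes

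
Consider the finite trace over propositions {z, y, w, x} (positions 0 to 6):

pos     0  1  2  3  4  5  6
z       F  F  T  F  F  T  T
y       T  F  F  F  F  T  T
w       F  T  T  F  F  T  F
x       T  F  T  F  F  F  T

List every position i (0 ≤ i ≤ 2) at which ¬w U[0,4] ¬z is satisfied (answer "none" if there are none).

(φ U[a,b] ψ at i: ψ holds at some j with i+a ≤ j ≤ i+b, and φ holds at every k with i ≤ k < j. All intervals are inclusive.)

0, 1

Evaluate at each i in [0,2]:
  i=0: ✓ (rhs at j=0)
  i=1: ✓ (rhs at j=1)
  i=2: ✗ (lhs fails at k=2 before rhs at j=3)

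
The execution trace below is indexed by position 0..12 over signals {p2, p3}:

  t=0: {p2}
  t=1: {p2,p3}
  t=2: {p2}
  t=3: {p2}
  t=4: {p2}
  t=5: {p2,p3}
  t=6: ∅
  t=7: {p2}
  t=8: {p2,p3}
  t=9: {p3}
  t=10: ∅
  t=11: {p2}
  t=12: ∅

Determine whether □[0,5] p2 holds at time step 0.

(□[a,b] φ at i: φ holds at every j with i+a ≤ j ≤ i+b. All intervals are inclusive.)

True

Check p2 at every j in [0,5]:
  j=0: true
  j=1: true
  j=2: true
  j=3: true
  j=4: true
  j=5: true
All positions satisfy it → formula holds.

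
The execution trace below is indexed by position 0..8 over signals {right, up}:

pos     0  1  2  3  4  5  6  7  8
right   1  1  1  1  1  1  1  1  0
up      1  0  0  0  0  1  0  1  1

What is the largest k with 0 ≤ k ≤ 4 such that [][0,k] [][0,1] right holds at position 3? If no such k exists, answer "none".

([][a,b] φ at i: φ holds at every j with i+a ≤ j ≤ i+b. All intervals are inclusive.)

3

[][0,1] right must hold from j=3 onward; find where it first fails.
  j=3: holds
  j=4: holds
  j=5: holds
  j=6: holds
  j=7: fails
Holds on [3,6], so largest k = 3.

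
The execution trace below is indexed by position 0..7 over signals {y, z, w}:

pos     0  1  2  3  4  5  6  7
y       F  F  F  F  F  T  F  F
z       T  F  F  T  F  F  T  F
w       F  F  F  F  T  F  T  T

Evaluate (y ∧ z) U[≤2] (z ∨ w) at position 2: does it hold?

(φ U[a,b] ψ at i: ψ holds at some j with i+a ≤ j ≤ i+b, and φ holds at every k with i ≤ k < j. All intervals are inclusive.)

Need some j in [2,4] with (z ∨ w), and (y ∧ z) at every k in [2,j-1].
  j=2: (z ∨ w) false.
  j=3: (z ∨ w) holds, but (y ∧ z) fails at k=2 → not this j.
  j=4: (z ∨ w) holds, but (y ∧ z) fails at k=2 → not this j.
No j in the window works → until fails.

Does not hold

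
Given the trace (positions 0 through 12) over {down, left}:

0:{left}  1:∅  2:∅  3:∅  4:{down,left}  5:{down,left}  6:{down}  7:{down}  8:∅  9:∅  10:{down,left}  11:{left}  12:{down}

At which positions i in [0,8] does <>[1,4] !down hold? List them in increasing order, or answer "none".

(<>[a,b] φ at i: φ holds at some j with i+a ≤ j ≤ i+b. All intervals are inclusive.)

0, 1, 2, 4, 5, 6, 7, 8

Evaluate at each i in [0,8]:
  i=0: ✓ (witness j=1)
  i=1: ✓ (witness j=2)
  i=2: ✓ (witness j=3)
  i=3: ✗ (none in [4,7])
  i=4: ✓ (witness j=8)
  i=5: ✓ (witness j=8)
  i=6: ✓ (witness j=8)
  i=7: ✓ (witness j=8)
  i=8: ✓ (witness j=9)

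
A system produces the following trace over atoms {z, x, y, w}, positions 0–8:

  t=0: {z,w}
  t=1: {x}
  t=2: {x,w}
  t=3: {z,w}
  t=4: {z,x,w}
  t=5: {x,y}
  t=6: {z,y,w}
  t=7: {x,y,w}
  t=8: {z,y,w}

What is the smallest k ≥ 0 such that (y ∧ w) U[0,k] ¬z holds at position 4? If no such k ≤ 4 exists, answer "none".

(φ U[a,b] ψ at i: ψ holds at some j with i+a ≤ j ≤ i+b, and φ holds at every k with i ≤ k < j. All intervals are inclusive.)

none

Need earliest j ≥ 4 with ¬z, and (y ∧ w) at every k in [4,j-1].
  j=4: rhs fails.
  j=5: rhs holds but lhs fails at k=4.
  j=6: rhs fails.
  j=7: rhs holds but lhs fails at k=4.
  j=8: rhs fails.
No witness within the range → none.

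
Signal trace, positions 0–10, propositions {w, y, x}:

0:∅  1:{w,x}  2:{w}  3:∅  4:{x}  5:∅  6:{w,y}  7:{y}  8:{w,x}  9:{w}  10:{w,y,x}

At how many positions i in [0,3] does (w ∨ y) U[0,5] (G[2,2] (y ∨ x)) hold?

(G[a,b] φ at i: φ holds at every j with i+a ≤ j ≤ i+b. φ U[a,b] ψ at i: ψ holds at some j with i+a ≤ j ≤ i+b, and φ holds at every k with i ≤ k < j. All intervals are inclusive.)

2

Evaluate at each i in [0,3]:
  i=0: ✗ (lhs fails at k=0 before rhs at j=2)
  i=1: ✓ (rhs at j=2; lhs holds on [1,1])
  i=2: ✓ (rhs at j=2)
  i=3: ✗ (lhs fails at k=3 before rhs at j=4)
Positions where it holds: {1, 2} → 2.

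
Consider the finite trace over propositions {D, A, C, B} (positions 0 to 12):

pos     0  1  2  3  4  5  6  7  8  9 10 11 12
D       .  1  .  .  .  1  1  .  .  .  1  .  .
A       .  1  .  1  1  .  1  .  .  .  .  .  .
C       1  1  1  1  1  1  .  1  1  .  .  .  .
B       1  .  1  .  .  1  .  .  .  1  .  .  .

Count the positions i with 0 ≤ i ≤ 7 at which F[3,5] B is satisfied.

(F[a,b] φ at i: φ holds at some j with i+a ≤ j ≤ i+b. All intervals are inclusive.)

6

Evaluate at each i in [0,7]:
  i=0: ✓ (witness j=5)
  i=1: ✓ (witness j=5)
  i=2: ✓ (witness j=5)
  i=3: ✗ (none in [6,8])
  i=4: ✓ (witness j=9)
  i=5: ✓ (witness j=9)
  i=6: ✓ (witness j=9)
  i=7: ✗ (none in [10,12])
Positions where it holds: {0, 1, 2, 4, 5, 6} → 6.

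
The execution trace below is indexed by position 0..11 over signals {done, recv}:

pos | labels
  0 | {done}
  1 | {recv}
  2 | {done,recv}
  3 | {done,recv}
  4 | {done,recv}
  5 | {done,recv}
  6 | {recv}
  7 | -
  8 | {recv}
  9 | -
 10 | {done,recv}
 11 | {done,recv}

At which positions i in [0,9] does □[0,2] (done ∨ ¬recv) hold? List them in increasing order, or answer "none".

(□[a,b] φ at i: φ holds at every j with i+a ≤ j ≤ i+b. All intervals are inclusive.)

2, 3, 9

Evaluate at each i in [0,9]:
  i=0: ✗ (fails at j=1)
  i=1: ✗ (fails at j=1)
  i=2: ✓ (all of [2,4])
  i=3: ✓ (all of [3,5])
  i=4: ✗ (fails at j=6)
  i=5: ✗ (fails at j=6)
  i=6: ✗ (fails at j=6)
  i=7: ✗ (fails at j=8)
  i=8: ✗ (fails at j=8)
  i=9: ✓ (all of [9,11])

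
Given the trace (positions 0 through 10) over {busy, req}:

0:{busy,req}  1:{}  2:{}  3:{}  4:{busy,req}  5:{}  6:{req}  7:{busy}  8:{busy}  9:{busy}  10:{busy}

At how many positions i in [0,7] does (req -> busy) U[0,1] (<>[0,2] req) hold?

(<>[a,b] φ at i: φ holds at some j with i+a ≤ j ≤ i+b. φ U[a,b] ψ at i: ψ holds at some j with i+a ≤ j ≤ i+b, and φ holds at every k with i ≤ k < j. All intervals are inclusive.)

7

Evaluate at each i in [0,7]:
  i=0: ✓ (rhs at j=0)
  i=1: ✓ (rhs at j=2; lhs holds on [1,1])
  i=2: ✓ (rhs at j=2)
  i=3: ✓ (rhs at j=3)
  i=4: ✓ (rhs at j=4)
  i=5: ✓ (rhs at j=5)
  i=6: ✓ (rhs at j=6)
  i=7: ✗ (no rhs in [7,8])
Positions where it holds: {0, 1, 2, 3, 4, 5, 6} → 7.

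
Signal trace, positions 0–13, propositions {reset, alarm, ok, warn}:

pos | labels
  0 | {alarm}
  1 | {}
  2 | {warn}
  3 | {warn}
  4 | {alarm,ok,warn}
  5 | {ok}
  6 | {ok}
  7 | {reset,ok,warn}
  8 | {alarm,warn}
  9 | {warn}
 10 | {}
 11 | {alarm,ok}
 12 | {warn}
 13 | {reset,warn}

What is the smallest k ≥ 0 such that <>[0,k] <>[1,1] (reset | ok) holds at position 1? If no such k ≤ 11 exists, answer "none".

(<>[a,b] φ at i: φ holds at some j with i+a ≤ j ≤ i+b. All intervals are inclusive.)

2

Scan j = 1,2,… for <>[1,1] (reset | ok):
  j=1: fails
  j=2: fails
  j=3: holds
First hit at j=3, so smallest k = 3-1 = 2.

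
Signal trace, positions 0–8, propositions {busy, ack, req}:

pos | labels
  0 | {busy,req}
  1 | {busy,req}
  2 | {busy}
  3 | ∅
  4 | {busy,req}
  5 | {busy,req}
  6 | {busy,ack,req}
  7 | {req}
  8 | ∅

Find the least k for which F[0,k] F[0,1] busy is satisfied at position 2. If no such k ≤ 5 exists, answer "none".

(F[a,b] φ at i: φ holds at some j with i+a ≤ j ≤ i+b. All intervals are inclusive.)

Scan j = 2,3,… for F[0,1] busy:
  j=2: holds
First hit at j=2, so smallest k = 2-2 = 0.

0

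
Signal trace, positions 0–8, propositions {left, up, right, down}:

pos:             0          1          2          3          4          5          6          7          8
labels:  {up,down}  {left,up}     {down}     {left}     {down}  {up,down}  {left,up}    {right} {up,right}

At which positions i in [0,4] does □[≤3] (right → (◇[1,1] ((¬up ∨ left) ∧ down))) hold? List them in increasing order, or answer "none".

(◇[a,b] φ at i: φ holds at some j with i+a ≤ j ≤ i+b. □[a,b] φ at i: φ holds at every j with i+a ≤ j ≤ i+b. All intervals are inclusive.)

0, 1, 2, 3

Evaluate at each i in [0,4]:
  i=0: ✓ (all of [0,3])
  i=1: ✓ (all of [1,4])
  i=2: ✓ (all of [2,5])
  i=3: ✓ (all of [3,6])
  i=4: ✗ (fails at j=7)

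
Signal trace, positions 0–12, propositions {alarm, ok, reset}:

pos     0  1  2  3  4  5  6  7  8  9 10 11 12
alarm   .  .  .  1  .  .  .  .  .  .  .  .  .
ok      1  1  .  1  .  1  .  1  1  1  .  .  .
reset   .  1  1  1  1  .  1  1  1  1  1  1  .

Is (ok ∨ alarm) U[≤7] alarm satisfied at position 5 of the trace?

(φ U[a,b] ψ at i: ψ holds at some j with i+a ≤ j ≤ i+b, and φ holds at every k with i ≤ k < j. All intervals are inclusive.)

Need some j in [5,12] with alarm, and (ok ∨ alarm) at every k in [5,j-1].
  j=5: alarm false.
  j=6: alarm false.
  j=7: alarm false.
  j=8: alarm false.
  j=9: alarm false.
  j=10: alarm false.
  j=11: alarm false.
  j=12: alarm false.
No j in the window works → until fails.

Does not hold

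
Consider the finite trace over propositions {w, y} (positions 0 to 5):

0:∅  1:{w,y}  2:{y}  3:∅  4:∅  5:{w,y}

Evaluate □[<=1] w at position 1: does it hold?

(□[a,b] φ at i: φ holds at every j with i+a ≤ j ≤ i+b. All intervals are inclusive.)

Does not hold

Check w at every j in [1,2]:
  j=1: true
  j=2: false
Fails at j=2 → formula fails.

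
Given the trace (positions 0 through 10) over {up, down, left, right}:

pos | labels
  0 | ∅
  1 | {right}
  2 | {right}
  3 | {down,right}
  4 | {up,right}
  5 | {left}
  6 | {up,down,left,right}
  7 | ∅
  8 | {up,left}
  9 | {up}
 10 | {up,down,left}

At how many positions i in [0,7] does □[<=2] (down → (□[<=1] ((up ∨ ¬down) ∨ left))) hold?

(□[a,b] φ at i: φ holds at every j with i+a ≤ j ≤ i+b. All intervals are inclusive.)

5

Evaluate at each i in [0,7]:
  i=0: ✓ (all of [0,2])
  i=1: ✗ (fails at j=3)
  i=2: ✗ (fails at j=3)
  i=3: ✗ (fails at j=3)
  i=4: ✓ (all of [4,6])
  i=5: ✓ (all of [5,7])
  i=6: ✓ (all of [6,8])
  i=7: ✓ (all of [7,9])
Positions where it holds: {0, 4, 5, 6, 7} → 5.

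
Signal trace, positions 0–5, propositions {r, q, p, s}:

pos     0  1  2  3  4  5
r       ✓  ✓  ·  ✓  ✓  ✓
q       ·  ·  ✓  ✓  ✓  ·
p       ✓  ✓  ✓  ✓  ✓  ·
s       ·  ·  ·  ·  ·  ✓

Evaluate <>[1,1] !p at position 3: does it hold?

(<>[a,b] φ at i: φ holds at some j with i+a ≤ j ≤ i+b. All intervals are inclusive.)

Does not hold

Check !p at each j in [4,4]:
  j=4: false
No position in the window satisfies it → formula fails.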